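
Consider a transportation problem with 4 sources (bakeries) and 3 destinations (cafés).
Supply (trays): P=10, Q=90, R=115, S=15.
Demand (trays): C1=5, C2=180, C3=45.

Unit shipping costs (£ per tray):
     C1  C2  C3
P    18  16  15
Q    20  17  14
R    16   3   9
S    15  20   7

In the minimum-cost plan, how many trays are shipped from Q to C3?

Optimal shipments:
  P–C1: 5 × £18 = £90
  P–C2: 5 × £16 = £80
  Q–C2: 60 × £17 = £1020
  Q–C3: 30 × £14 = £420
  R–C2: 115 × £3 = £345
  S–C3: 15 × £7 = £105
Total cost = £2060.
So Q→C3 carries 30 trays.

30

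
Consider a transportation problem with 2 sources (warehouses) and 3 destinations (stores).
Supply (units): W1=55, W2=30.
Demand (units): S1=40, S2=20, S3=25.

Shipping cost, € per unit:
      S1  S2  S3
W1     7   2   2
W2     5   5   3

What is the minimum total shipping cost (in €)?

310

Optimal allocation:
  W1–S1: 10 × €7 = €70
  W1–S2: 20 × €2 = €40
  W1–S3: 25 × €2 = €50
  W2–S1: 30 × €5 = €150
Total = 70 + 40 + 50 + 150 = €310.
(Supply check: W1 ships 55; W2 ships 30.)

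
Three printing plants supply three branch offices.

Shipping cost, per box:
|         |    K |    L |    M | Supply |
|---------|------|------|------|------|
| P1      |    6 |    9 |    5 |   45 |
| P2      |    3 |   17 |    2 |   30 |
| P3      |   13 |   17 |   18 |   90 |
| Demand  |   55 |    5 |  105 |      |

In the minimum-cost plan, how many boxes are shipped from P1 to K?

0

Optimal shipments:
  P1->M: 45 × 5 = 225
  P2->M: 30 × 2 = 60
  P3->K: 55 × 13 = 715
  P3->L: 5 × 17 = 85
  P3->M: 30 × 18 = 540
Total cost = 1625.
The route P1→K is not used.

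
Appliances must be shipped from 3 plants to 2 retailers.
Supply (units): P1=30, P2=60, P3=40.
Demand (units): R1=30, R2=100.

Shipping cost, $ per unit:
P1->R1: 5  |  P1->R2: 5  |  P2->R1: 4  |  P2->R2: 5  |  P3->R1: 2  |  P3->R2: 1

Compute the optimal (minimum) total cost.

460

A cheapest plan:
  P1->R2: 30 units
  P2->R1: 30 units
  P2->R2: 30 units
  P3->R2: 40 units
Total cost = $460.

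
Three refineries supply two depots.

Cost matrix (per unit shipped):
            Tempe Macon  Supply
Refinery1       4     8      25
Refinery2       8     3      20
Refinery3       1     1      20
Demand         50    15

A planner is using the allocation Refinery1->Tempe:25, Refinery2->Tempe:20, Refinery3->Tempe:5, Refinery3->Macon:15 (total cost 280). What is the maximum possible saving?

75

Current plan cost = 25·4 + 20·8 + 5·1 + 15·1 = 280.
Optimal plan:
  Refinery1–Tempe: 25 × 4 = 100
  Refinery2–Tempe: 5 × 8 = 40
  Refinery2–Macon: 15 × 3 = 45
  Refinery3–Tempe: 20 × 1 = 20
Optimal cost = 205.
Saving = 280 − 205 = 75.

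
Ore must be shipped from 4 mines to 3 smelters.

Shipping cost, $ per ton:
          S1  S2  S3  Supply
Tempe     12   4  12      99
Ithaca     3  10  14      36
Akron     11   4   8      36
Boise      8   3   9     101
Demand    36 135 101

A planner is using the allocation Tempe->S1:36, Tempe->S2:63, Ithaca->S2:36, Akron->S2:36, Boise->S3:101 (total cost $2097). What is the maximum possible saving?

Current plan cost = 36·12 + 63·4 + 36·10 + 36·4 + 101·9 = $2097.
Optimal plan:
  Tempe–S2: 99 × $4 = $396
  Ithaca–S1: 36 × $3 = $108
  Akron–S3: 36 × $8 = $288
  Boise–S2: 36 × $3 = $108
  Boise–S3: 65 × $9 = $585
Optimal cost = $1485.
Saving = 2097 − 1485 = $612.

612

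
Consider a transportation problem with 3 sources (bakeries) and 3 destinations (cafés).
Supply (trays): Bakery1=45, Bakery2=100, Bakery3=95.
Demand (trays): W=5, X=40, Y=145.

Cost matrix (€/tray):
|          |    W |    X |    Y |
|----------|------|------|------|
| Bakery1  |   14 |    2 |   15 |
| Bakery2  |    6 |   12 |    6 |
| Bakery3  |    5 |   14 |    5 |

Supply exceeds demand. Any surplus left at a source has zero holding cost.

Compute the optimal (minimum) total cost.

885

One minimum-cost allocation:
  Bakery1–X: 40 × €2 = €80
  Bakery2–W: 5 × €6 = €30
  Bakery2–Y: 50 × €6 = €300
  Bakery3–Y: 95 × €5 = €475
Total = 80 + 30 + 300 + 475 = €885.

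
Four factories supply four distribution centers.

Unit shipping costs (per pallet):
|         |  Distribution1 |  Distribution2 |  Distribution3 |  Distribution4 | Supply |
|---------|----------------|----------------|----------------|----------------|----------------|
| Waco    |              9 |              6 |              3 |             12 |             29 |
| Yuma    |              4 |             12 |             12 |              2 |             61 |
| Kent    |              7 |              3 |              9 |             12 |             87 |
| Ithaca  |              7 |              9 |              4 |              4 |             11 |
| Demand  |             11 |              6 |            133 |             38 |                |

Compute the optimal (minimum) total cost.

1142

A cheapest plan:
  Waco–Distribution3: 29 pallets
  Yuma–Distribution1: 11 pallets
  Yuma–Distribution3: 12 pallets
  Yuma–Distribution4: 38 pallets
  Kent–Distribution2: 6 pallets
  Kent–Distribution3: 81 pallets
  Ithaca–Distribution3: 11 pallets
Total cost = 1142.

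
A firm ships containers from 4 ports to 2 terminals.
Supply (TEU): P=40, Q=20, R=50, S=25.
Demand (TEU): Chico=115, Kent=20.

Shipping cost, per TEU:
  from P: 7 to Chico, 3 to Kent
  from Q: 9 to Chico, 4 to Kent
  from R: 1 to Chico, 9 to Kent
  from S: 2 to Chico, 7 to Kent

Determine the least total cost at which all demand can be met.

A cheapest plan:
  P->Chico: 40 × 7 = 280
  Q->Kent: 20 × 4 = 80
  R->Chico: 50 × 1 = 50
  S->Chico: 25 × 2 = 50
Total = 280 + 80 + 50 + 50 = 460.

460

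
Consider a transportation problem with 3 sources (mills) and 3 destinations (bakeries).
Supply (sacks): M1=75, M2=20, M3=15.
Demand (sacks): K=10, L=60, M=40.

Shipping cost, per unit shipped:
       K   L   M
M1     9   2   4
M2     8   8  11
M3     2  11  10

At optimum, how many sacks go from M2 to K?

0

Optimal shipments:
  M1→L: 40 × 2 = 80
  M1→M: 35 × 4 = 140
  M2→L: 20 × 8 = 160
  M3→K: 10 × 2 = 20
  M3→M: 5 × 10 = 50
Total cost = 450.
The route M2→K is not used.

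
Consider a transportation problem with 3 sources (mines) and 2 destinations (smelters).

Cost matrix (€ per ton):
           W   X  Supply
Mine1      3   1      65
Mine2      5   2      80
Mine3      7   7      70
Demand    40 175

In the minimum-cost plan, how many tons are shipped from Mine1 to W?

0

The minimum-cost plan:
  Mine1->X: 65 tons
  Mine2->X: 80 tons
  Mine3->W: 40 tons
  Mine3->X: 30 tons
Total cost = €715.
The route Mine1→W is not used.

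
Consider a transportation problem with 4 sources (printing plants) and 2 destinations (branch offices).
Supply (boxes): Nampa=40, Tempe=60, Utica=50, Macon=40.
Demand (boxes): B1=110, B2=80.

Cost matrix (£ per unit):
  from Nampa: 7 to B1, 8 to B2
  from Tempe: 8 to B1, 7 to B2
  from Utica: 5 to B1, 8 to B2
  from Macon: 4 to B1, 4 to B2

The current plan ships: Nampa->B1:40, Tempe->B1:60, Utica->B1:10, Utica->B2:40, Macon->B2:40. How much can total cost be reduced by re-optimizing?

Current plan cost = 40·7 + 60·8 + 10·5 + 40·8 + 40·4 = £1290.
Optimal plan:
  Nampa to B1: 40 × £7 = £280
  Tempe to B2: 60 × £7 = £420
  Utica to B1: 50 × £5 = £250
  Macon to B1: 20 × £4 = £80
  Macon to B2: 20 × £4 = £80
Optimal cost = £1110.
Saving = 1290 − 1110 = £180.

180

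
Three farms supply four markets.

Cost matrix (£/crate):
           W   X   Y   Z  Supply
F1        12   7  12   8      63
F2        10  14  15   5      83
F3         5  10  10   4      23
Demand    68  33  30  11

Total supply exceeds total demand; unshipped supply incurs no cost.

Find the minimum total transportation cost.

Optimal allocation:
  F1–X: 33 × £7 = £231
  F1–Y: 30 × £12 = £360
  F2–W: 45 × £10 = £450
  F2–Z: 11 × £5 = £55
  F3–W: 23 × £5 = £115
Total = 231 + 360 + 450 + 55 + 115 = £1211.

1211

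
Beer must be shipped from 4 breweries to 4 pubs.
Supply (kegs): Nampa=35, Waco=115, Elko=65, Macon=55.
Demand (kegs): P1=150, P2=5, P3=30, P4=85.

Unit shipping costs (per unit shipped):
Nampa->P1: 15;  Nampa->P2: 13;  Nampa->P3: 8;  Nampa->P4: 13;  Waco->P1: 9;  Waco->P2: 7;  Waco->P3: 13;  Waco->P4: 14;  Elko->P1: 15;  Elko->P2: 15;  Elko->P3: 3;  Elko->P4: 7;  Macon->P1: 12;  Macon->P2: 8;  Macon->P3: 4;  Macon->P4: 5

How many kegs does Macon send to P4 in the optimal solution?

Solving gives:
  Nampa–P1: 35 × 15 = 525
  Waco–P1: 115 × 9 = 1035
  Elko–P3: 30 × 3 = 90
  Elko–P4: 35 × 7 = 245
  Macon–P2: 5 × 8 = 40
  Macon–P4: 50 × 5 = 250
Total cost = 2185.
So Macon→P4 carries 50 kegs.

50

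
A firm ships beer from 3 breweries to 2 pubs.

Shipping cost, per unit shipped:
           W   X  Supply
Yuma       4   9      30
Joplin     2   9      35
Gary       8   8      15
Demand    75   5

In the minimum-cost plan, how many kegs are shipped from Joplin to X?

0

The minimum-cost plan:
  Yuma->W: 30 × 4 = 120
  Joplin->W: 35 × 2 = 70
  Gary->W: 10 × 8 = 80
  Gary->X: 5 × 8 = 40
Total cost = 310.
The route Joplin→X is not used.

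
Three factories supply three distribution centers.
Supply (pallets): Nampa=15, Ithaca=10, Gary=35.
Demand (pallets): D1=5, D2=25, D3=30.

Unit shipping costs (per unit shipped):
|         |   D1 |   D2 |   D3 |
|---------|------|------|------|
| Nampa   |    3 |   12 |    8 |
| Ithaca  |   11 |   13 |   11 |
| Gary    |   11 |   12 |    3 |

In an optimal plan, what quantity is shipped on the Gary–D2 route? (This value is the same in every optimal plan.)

Solving gives:
  Nampa–D1: 5 × 3 = 15
  Nampa–D2: 10 × 12 = 120
  Ithaca–D2: 10 × 13 = 130
  Gary–D2: 5 × 12 = 60
  Gary–D3: 30 × 3 = 90
Total cost = 415.
So Gary→D2 carries 5 pallets.

5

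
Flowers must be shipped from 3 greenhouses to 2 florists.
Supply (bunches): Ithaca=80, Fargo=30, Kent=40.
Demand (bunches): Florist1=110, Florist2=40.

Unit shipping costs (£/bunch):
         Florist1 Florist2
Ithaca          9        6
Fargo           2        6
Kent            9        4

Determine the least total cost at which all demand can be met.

940

A cheapest plan:
  Ithaca–Florist1: 80 × £9 = £720
  Fargo–Florist1: 30 × £2 = £60
  Kent–Florist2: 40 × £4 = £160
Total = 720 + 60 + 160 = £940.
(Supply check: Ithaca ships 80; Fargo ships 30; Kent ships 40.)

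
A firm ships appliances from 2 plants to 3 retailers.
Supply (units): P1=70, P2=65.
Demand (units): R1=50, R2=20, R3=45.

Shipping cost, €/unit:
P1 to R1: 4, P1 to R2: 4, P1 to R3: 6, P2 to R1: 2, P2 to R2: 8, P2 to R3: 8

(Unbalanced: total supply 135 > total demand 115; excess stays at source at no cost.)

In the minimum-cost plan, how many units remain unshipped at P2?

15

Minimum-cost shipments:
  P1–R2: 20 units
  P1–R3: 45 units
  P2–R1: 50 units
Total cost = €450.
P2 ships 50 of its 65, leaving 15.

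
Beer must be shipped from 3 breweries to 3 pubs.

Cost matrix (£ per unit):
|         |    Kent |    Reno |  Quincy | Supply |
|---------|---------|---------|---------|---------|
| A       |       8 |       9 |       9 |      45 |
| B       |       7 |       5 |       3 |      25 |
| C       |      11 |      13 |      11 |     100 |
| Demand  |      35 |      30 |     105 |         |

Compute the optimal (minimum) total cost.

1565

A cheapest plan:
  A to Kent: 15 × £8 = £120
  A to Reno: 30 × £9 = £270
  B to Quincy: 25 × £3 = £75
  C to Kent: 20 × £11 = £220
  C to Quincy: 80 × £11 = £880
Total = 120 + 270 + 75 + 220 + 880 = £1565.
(Supply check: A ships 45; B ships 25; C ships 100.)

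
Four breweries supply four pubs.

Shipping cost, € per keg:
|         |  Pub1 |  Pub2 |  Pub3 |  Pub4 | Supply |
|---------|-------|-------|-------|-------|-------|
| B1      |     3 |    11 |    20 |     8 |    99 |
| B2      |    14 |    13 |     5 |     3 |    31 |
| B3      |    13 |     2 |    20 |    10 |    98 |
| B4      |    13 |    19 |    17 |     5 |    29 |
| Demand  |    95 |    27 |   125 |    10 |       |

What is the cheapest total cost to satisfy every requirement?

2367

A cheapest plan:
  B1->Pub1: 95 × €3 = €285
  B1->Pub4: 4 × €8 = €32
  B2->Pub3: 31 × €5 = €155
  B3->Pub2: 27 × €2 = €54
  B3->Pub3: 71 × €20 = €1420
  B4->Pub3: 23 × €17 = €391
  B4->Pub4: 6 × €5 = €30
Total = 285 + 32 + 155 + 54 + 1420 + 391 + 30 = €2367.
(Supply check: B1 ships 99; B2 ships 31; B3 ships 98; B4 ships 29.)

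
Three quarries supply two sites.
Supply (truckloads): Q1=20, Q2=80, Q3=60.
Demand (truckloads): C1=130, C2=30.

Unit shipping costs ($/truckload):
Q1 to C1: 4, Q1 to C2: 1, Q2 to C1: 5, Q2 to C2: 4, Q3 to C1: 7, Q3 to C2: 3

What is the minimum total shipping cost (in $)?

780

Optimal allocation:
  Q1 to C1: 20 × $4 = $80
  Q2 to C1: 80 × $5 = $400
  Q3 to C1: 30 × $7 = $210
  Q3 to C2: 30 × $3 = $90
Total = 80 + 400 + 210 + 90 = $780.
(Supply check: Q1 ships 20; Q2 ships 80; Q3 ships 60.)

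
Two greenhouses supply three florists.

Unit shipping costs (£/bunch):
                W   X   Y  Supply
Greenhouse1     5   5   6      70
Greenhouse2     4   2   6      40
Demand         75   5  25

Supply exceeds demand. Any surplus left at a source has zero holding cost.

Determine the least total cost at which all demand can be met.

500

A cheapest plan:
  Greenhouse1–W: 40 × £5 = £200
  Greenhouse1–Y: 25 × £6 = £150
  Greenhouse2–W: 35 × £4 = £140
  Greenhouse2–X: 5 × £2 = £10
Total = 200 + 150 + 140 + 10 = £500.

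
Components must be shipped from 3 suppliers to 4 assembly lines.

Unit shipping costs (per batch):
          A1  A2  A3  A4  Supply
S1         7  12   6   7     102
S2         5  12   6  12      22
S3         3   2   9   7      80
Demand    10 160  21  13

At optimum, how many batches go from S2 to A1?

The minimum-cost plan:
  S1 to A2: 80 batches
  S1 to A3: 9 batches
  S1 to A4: 13 batches
  S2 to A1: 10 batches
  S2 to A3: 12 batches
  S3 to A2: 80 batches
Total cost = 1387.
So S2→A1 carries 10 batches.

10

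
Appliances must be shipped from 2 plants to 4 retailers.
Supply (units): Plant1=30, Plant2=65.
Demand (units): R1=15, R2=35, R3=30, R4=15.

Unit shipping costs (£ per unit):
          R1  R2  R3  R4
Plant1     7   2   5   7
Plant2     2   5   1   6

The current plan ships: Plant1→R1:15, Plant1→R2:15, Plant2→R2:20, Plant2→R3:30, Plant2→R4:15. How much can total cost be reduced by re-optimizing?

Current plan cost = 15·7 + 15·2 + 20·5 + 30·1 + 15·6 = £355.
Optimal plan:
  Plant1 to R2: 30 × £2 = £60
  Plant2 to R1: 15 × £2 = £30
  Plant2 to R2: 5 × £5 = £25
  Plant2 to R3: 30 × £1 = £30
  Plant2 to R4: 15 × £6 = £90
Optimal cost = £235.
Saving = 355 − 235 = £120.

120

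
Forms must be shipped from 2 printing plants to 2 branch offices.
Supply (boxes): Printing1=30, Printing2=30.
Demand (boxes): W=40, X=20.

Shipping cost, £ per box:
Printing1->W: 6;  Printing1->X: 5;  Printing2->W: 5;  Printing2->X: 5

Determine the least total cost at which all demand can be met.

One minimum-cost allocation:
  Printing1->W: 10 × £6 = £60
  Printing1->X: 20 × £5 = £100
  Printing2->W: 30 × £5 = £150
Total = 60 + 100 + 150 = £310.
(Supply check: Printing1 ships 30; Printing2 ships 30.)

310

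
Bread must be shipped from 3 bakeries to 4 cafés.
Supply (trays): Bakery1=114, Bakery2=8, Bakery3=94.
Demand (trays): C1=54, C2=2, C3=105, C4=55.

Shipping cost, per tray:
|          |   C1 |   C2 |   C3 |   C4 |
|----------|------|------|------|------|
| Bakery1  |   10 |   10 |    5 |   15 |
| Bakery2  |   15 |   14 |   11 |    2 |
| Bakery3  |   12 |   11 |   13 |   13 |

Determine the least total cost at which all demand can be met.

Optimal allocation:
  Bakery1 to C1: 9 × 10 = 90
  Bakery1 to C3: 105 × 5 = 525
  Bakery2 to C4: 8 × 2 = 16
  Bakery3 to C1: 45 × 12 = 540
  Bakery3 to C2: 2 × 11 = 22
  Bakery3 to C4: 47 × 13 = 611
Total = 90 + 525 + 16 + 540 + 22 + 611 = 1804.

1804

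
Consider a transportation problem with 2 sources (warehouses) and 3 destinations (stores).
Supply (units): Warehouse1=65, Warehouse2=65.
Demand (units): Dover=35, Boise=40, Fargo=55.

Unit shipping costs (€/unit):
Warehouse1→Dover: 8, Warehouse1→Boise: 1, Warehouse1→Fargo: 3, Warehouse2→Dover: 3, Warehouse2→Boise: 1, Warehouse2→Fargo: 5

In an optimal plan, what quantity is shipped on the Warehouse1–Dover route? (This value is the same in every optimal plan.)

0

Solving gives:
  Warehouse1->Boise: 10 × €1 = €10
  Warehouse1->Fargo: 55 × €3 = €165
  Warehouse2->Dover: 35 × €3 = €105
  Warehouse2->Boise: 30 × €1 = €30
Total cost = €310.
The route Warehouse1→Dover is not used.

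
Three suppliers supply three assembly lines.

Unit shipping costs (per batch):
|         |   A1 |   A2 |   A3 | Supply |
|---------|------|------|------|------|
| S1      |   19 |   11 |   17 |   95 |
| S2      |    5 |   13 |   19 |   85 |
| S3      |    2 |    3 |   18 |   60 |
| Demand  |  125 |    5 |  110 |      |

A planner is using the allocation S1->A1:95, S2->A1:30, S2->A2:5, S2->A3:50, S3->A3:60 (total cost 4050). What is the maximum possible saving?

1675

Current plan cost = 95·19 + 30·5 + 5·13 + 50·19 + 60·18 = 4050.
Optimal plan:
  S1→A3: 95 batches
  S2→A1: 70 batches
  S2→A3: 15 batches
  S3→A1: 55 batches
  S3→A2: 5 batches
Optimal cost = 2375.
Saving = 4050 − 2375 = 1675.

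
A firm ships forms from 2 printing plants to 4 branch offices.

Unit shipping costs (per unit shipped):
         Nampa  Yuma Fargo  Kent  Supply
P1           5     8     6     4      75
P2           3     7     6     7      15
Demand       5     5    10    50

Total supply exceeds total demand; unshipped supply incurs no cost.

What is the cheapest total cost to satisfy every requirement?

310

A cheapest plan:
  P1–Fargo: 10 × 6 = 60
  P1–Kent: 50 × 4 = 200
  P2–Nampa: 5 × 3 = 15
  P2–Yuma: 5 × 7 = 35
Total = 60 + 200 + 15 + 35 = 310.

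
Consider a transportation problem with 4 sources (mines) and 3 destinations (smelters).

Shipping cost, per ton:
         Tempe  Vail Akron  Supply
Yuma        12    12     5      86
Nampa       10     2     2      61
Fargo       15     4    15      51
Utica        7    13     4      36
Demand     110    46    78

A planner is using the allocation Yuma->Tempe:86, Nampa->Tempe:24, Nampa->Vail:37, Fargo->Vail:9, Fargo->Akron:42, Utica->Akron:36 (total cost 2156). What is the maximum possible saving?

610

Current plan cost = 86·12 + 24·10 + 37·2 + 9·4 + 42·15 + 36·4 = 2156.
Optimal plan:
  Yuma–Tempe: 69 tons
  Yuma–Akron: 17 tons
  Nampa–Akron: 61 tons
  Fargo–Tempe: 5 tons
  Fargo–Vail: 46 tons
  Utica–Tempe: 36 tons
Optimal cost = 1546.
Saving = 2156 − 1546 = 610.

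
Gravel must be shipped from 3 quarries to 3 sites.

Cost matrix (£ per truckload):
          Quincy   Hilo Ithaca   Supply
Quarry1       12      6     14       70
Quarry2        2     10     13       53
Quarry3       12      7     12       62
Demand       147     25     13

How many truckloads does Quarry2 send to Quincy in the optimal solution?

The minimum-cost plan:
  Quarry1->Quincy: 45 × £12 = £540
  Quarry1->Hilo: 25 × £6 = £150
  Quarry2->Quincy: 53 × £2 = £106
  Quarry3->Quincy: 49 × £12 = £588
  Quarry3->Ithaca: 13 × £12 = £156
Total cost = £1540.
So Quarry2→Quincy carries 53 truckloads.

53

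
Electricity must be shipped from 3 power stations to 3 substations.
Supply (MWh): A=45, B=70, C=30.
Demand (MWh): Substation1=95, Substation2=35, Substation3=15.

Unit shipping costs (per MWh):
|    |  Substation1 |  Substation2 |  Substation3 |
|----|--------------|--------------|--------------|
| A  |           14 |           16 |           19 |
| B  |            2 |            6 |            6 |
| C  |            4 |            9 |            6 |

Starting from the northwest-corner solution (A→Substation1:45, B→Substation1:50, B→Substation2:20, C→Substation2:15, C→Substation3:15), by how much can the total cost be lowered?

85

Current plan cost = 45·14 + 50·2 + 20·6 + 15·9 + 15·6 = 1075.
Optimal plan:
  A→Substation1: 10 × 14 = 140
  A→Substation2: 35 × 16 = 560
  B→Substation1: 70 × 2 = 140
  C→Substation1: 15 × 4 = 60
  C→Substation3: 15 × 6 = 90
Optimal cost = 990.
Saving = 1075 − 990 = 85.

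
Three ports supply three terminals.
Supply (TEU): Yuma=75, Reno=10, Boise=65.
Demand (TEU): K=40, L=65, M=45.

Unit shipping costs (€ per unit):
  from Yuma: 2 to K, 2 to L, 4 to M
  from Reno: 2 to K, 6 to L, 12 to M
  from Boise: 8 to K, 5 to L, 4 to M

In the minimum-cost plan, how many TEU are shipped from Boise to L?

The minimum-cost plan:
  Yuma to K: 30 × €2 = €60
  Yuma to L: 45 × €2 = €90
  Reno to K: 10 × €2 = €20
  Boise to L: 20 × €5 = €100
  Boise to M: 45 × €4 = €180
Total cost = €450.
So Boise→L carries 20 TEU.

20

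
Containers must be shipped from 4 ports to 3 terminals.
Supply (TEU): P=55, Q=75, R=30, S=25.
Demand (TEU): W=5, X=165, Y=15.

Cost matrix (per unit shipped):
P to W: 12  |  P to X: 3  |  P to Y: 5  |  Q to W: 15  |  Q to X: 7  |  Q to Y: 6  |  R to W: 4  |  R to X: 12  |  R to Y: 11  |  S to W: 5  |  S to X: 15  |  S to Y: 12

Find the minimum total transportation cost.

1330

One minimum-cost allocation:
  P to X: 55 × 3 = 165
  Q to X: 75 × 7 = 525
  R to X: 30 × 12 = 360
  S to W: 5 × 5 = 25
  S to X: 5 × 15 = 75
  S to Y: 15 × 12 = 180
Total = 165 + 525 + 360 + 25 + 75 + 180 = 1330.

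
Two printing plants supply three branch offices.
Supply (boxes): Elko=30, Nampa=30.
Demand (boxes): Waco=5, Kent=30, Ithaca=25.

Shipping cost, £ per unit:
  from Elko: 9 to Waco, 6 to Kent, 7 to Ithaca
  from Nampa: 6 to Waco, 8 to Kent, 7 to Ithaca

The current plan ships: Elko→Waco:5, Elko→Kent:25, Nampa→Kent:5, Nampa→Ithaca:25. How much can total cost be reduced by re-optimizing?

25

Current plan cost = 5·9 + 25·6 + 5·8 + 25·7 = £410.
Optimal plan:
  Elko→Kent: 30 boxes
  Nampa→Waco: 5 boxes
  Nampa→Ithaca: 25 boxes
Optimal cost = £385.
Saving = 410 − 385 = £25.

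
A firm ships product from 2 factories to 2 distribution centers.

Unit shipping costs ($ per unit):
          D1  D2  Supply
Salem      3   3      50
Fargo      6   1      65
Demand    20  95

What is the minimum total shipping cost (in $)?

Optimal allocation:
  Salem->D1: 20 pallets
  Salem->D2: 30 pallets
  Fargo->D2: 65 pallets
Total cost = $215.
(Supply check: Salem ships 50; Fargo ships 65.)

215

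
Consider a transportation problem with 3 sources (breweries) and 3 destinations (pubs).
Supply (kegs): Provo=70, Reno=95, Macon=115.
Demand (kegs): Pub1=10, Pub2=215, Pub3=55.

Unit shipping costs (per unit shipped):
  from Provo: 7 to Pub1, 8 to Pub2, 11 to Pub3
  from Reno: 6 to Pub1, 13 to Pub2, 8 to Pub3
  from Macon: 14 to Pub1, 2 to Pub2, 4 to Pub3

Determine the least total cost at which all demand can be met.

1680

An optimal shipping plan:
  Provo to Pub2: 70 kegs
  Reno to Pub1: 10 kegs
  Reno to Pub2: 30 kegs
  Reno to Pub3: 55 kegs
  Macon to Pub2: 115 kegs
Total cost = 1680.
(Supply check: Provo ships 70; Reno ships 95; Macon ships 115.)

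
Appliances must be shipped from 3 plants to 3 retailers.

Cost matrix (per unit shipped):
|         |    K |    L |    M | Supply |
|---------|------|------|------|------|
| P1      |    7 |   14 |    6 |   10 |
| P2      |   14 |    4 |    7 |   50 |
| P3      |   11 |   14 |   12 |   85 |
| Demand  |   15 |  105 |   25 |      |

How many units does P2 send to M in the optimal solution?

0

The minimum-cost plan:
  P1–M: 10 units
  P2–L: 50 units
  P3–K: 15 units
  P3–L: 55 units
  P3–M: 15 units
Total cost = 1375.
The route P2→M is not used.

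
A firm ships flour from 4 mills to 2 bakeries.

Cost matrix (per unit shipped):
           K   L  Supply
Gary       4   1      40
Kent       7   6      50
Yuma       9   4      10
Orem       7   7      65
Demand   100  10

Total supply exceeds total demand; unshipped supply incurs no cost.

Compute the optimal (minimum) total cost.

620

One minimum-cost allocation:
  Gary–K: 40 × 4 = 160
  Kent–K: 50 × 7 = 350
  Yuma–L: 10 × 4 = 40
  Orem–K: 10 × 7 = 70
Total = 160 + 350 + 40 + 70 = 620.
(Supply check: Gary ships 40; Kent ships 50; Yuma ships 10; Orem ships 10.)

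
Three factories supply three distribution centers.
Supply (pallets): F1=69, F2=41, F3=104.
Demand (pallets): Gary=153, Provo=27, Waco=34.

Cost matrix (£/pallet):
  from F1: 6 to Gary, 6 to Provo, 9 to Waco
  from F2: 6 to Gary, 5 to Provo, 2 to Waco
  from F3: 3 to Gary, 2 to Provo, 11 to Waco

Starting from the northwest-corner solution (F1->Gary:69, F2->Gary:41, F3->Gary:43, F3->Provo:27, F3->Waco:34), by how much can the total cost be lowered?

Current plan cost = 69·6 + 41·6 + 43·3 + 27·2 + 34·11 = £1217.
Optimal plan:
  F1 to Gary: 69 × £6 = £414
  F2 to Gary: 7 × £6 = £42
  F2 to Waco: 34 × £2 = £68
  F3 to Gary: 77 × £3 = £231
  F3 to Provo: 27 × £2 = £54
Optimal cost = £809.
Saving = 1217 − 809 = £408.

408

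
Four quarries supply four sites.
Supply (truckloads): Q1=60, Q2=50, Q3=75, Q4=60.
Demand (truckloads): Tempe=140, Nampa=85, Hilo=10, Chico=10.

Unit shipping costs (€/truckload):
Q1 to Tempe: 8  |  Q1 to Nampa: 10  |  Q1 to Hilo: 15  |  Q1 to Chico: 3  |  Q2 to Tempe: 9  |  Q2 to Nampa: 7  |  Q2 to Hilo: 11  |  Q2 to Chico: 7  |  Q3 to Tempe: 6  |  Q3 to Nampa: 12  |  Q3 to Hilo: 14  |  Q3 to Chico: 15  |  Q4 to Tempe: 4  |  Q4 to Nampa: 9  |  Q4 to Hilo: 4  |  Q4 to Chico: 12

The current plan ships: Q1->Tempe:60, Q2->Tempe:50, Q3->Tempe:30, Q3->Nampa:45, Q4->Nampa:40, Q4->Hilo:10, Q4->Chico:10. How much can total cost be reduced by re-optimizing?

630

Current plan cost = 60·8 + 50·9 + 30·6 + 45·12 + 40·9 + 10·4 + 10·12 = €2170.
Optimal plan:
  Q1->Tempe: 15 × €8 = €120
  Q1->Nampa: 35 × €10 = €350
  Q1->Chico: 10 × €3 = €30
  Q2->Nampa: 50 × €7 = €350
  Q3->Tempe: 75 × €6 = €450
  Q4->Tempe: 50 × €4 = €200
  Q4->Hilo: 10 × €4 = €40
Optimal cost = €1540.
Saving = 2170 − 1540 = €630.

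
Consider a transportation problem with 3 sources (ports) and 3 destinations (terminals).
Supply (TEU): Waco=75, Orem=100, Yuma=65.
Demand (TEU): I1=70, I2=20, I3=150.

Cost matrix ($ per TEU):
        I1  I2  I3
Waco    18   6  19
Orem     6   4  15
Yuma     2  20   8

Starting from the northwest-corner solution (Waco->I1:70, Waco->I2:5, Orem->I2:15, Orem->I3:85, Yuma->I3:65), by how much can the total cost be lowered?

Current plan cost = 70·18 + 5·6 + 15·4 + 85·15 + 65·8 = $3145.
Optimal plan:
  Waco–I2: 20 × $6 = $120
  Waco–I3: 55 × $19 = $1045
  Orem–I1: 70 × $6 = $420
  Orem–I3: 30 × $15 = $450
  Yuma–I3: 65 × $8 = $520
Optimal cost = $2555.
Saving = 3145 − 2555 = $590.

590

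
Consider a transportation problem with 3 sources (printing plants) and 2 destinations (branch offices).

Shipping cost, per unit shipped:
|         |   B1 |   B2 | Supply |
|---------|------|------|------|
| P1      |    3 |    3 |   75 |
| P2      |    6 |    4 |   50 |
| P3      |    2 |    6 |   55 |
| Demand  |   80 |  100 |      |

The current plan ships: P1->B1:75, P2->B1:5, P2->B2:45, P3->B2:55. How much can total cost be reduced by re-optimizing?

Current plan cost = 75·3 + 5·6 + 45·4 + 55·6 = 765.
Optimal plan:
  P1 to B1: 25 × 3 = 75
  P1 to B2: 50 × 3 = 150
  P2 to B2: 50 × 4 = 200
  P3 to B1: 55 × 2 = 110
Optimal cost = 535.
Saving = 765 − 535 = 230.

230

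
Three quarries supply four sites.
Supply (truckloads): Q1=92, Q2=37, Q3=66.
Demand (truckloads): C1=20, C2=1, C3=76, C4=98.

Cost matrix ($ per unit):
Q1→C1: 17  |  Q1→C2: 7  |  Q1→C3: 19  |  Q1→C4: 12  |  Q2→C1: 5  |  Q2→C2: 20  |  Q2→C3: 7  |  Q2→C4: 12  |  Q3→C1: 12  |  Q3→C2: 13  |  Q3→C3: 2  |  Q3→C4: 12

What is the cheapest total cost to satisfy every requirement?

1485

An optimal shipping plan:
  Q1–C2: 1 × $7 = $7
  Q1–C4: 91 × $12 = $1092
  Q2–C1: 20 × $5 = $100
  Q2–C3: 10 × $7 = $70
  Q2–C4: 7 × $12 = $84
  Q3–C3: 66 × $2 = $132
Total = 7 + 1092 + 100 + 70 + 84 + 132 = $1485.
(Supply check: Q1 ships 92; Q2 ships 37; Q3 ships 66.)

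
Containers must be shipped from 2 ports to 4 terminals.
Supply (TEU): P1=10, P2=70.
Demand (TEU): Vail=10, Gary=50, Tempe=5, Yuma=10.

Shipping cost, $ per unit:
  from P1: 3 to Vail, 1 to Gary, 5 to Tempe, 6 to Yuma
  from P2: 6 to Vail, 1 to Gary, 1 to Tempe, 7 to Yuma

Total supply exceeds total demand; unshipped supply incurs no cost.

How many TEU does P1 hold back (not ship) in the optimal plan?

An optimal plan:
  P1–Vail: 10 TEU
  P2–Gary: 50 TEU
  P2–Tempe: 5 TEU
  P2–Yuma: 10 TEU
Total cost = $155.
P1 ships 10 of its 10, leaving 0.

0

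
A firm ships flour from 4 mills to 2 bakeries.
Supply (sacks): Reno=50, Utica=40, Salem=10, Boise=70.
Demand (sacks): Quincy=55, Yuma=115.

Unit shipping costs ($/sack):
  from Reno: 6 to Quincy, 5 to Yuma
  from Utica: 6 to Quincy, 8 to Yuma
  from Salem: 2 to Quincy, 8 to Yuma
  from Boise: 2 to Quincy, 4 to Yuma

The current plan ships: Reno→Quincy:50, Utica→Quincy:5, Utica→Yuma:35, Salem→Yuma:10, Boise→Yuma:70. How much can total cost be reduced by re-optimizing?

Current plan cost = 50·6 + 5·6 + 35·8 + 10·8 + 70·4 = $970.
Optimal plan:
  Reno→Yuma: 50 × $5 = $250
  Utica→Quincy: 40 × $6 = $240
  Salem→Quincy: 10 × $2 = $20
  Boise→Quincy: 5 × $2 = $10
  Boise→Yuma: 65 × $4 = $260
Optimal cost = $780.
Saving = 970 − 780 = $190.

190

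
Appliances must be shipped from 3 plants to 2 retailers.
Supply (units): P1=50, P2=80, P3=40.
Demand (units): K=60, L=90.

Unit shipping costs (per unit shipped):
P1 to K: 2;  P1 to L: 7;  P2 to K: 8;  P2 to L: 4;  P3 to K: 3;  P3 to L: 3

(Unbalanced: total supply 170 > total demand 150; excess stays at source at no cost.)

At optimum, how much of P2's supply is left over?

An optimal plan:
  P1–K: 50 × 2 = 100
  P2–L: 60 × 4 = 240
  P3–K: 10 × 3 = 30
  P3–L: 30 × 3 = 90
Total cost = 460.
P2 ships 60 of its 80, leaving 20.

20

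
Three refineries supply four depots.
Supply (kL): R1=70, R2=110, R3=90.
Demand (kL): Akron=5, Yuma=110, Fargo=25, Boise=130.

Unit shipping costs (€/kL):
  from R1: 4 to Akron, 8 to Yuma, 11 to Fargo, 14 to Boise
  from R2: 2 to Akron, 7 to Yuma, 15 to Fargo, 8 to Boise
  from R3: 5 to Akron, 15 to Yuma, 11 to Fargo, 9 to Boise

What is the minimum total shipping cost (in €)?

2230

One minimum-cost allocation:
  R1→Yuma: 70 × €8 = €560
  R2→Akron: 5 × €2 = €10
  R2→Yuma: 40 × €7 = €280
  R2→Boise: 65 × €8 = €520
  R3→Fargo: 25 × €11 = €275
  R3→Boise: 65 × €9 = €585
Total = 560 + 10 + 280 + 520 + 275 + 585 = €2230.
(Supply check: R1 ships 70; R2 ships 110; R3 ships 90.)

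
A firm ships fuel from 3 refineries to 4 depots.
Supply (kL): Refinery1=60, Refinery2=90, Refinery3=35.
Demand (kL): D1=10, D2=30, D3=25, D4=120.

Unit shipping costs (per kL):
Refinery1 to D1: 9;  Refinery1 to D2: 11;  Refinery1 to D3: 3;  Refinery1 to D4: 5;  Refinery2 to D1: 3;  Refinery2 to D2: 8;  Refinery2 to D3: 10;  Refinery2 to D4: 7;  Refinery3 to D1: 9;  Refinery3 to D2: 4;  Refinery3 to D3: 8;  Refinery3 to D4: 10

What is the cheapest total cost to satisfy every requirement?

Optimal allocation:
  Refinery1–D3: 20 kL
  Refinery1–D4: 40 kL
  Refinery2–D1: 10 kL
  Refinery2–D4: 80 kL
  Refinery3–D2: 30 kL
  Refinery3–D3: 5 kL
Total cost = 1010.

1010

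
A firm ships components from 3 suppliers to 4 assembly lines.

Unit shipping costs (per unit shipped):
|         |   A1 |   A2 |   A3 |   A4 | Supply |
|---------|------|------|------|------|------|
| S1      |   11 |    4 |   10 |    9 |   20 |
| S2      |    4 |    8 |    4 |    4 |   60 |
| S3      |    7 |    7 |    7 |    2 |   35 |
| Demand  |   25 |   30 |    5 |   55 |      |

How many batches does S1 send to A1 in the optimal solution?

0

Optimal shipments:
  S1→A2: 20 × 4 = 80
  S2→A1: 25 × 4 = 100
  S2→A2: 10 × 8 = 80
  S2→A3: 5 × 4 = 20
  S2→A4: 20 × 4 = 80
  S3→A4: 35 × 2 = 70
Total cost = 430.
The route S1→A1 is not used.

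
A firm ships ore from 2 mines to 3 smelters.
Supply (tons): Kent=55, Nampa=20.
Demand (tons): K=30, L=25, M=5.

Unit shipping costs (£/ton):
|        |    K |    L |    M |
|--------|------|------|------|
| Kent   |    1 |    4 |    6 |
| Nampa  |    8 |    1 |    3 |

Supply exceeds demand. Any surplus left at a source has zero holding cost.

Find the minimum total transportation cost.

100

An optimal shipping plan:
  Kent→K: 30 × £1 = £30
  Kent→L: 5 × £4 = £20
  Kent→M: 5 × £6 = £30
  Nampa→L: 20 × £1 = £20
Total = 30 + 20 + 30 + 20 = £100.
(Supply check: Kent ships 40; Nampa ships 20.)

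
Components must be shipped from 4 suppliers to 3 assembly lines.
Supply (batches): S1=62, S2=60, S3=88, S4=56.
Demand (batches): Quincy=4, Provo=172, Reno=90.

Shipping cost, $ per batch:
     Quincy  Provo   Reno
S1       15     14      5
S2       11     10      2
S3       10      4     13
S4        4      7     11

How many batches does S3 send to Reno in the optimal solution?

0

Solving gives:
  S1 to Reno: 62 × $5 = $310
  S2 to Provo: 32 × $10 = $320
  S2 to Reno: 28 × $2 = $56
  S3 to Provo: 88 × $4 = $352
  S4 to Quincy: 4 × $4 = $16
  S4 to Provo: 52 × $7 = $364
Total cost = $1418.
The route S3→Reno is not used.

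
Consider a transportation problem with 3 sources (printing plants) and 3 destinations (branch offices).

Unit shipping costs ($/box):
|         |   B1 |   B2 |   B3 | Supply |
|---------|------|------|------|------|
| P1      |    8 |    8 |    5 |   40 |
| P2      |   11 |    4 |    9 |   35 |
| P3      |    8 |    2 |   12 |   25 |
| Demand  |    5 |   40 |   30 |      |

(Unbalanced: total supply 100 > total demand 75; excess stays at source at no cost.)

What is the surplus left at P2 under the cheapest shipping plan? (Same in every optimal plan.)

Minimum-cost shipments:
  P1 to B1: 5 boxes
  P1 to B3: 30 boxes
  P2 to B2: 15 boxes
  P3 to B2: 25 boxes
Total cost = $300.
P2 ships 15 of its 35, leaving 20.

20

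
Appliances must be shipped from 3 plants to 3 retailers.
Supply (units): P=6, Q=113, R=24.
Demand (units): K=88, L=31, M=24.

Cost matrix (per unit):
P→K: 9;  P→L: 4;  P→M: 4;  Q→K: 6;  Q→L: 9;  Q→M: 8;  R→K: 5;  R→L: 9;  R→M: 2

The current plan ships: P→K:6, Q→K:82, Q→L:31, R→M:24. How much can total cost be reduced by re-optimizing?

Current plan cost = 6·9 + 82·6 + 31·9 + 24·2 = 873.
Optimal plan:
  P→L: 6 × 4 = 24
  Q→K: 88 × 6 = 528
  Q→L: 25 × 9 = 225
  R→M: 24 × 2 = 48
Optimal cost = 825.
Saving = 873 − 825 = 48.

48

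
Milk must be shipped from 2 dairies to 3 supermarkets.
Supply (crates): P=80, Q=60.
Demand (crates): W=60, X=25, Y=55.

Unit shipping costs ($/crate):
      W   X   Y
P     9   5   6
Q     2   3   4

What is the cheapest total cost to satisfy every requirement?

Optimal allocation:
  P->X: 25 × $5 = $125
  P->Y: 55 × $6 = $330
  Q->W: 60 × $2 = $120
Total = 125 + 330 + 120 = $575.

575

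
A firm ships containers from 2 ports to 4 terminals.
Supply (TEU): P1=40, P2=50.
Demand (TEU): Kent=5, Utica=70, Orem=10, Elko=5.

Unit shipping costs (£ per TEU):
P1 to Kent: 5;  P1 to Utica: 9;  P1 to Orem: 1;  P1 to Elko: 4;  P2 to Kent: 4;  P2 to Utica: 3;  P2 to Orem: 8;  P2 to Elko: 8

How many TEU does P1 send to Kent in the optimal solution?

5

Optimal shipments:
  P1→Kent: 5 × £5 = £25
  P1→Utica: 20 × £9 = £180
  P1→Orem: 10 × £1 = £10
  P1→Elko: 5 × £4 = £20
  P2→Utica: 50 × £3 = £150
Total cost = £385.
So P1→Kent carries 5 TEU.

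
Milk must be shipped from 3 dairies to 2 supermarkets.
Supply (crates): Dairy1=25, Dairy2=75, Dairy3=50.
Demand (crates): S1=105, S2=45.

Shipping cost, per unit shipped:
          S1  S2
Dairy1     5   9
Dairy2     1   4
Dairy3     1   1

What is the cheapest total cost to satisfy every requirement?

Optimal allocation:
  Dairy1->S1: 25 crates
  Dairy2->S1: 75 crates
  Dairy3->S1: 5 crates
  Dairy3->S2: 45 crates
Total cost = 250.
(Supply check: Dairy1 ships 25; Dairy2 ships 75; Dairy3 ships 50.)

250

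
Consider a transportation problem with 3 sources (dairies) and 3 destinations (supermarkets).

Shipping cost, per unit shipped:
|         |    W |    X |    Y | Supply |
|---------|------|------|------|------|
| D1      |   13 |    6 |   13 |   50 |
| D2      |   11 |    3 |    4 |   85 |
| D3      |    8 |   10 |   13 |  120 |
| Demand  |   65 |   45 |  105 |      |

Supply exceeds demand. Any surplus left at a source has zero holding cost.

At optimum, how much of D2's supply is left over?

0

An optimal plan:
  D1→X: 45 × 6 = 270
  D2→Y: 85 × 4 = 340
  D3→W: 65 × 8 = 520
  D3→Y: 20 × 13 = 260
Total cost = 1390.
D2 ships 85 of its 85, leaving 0.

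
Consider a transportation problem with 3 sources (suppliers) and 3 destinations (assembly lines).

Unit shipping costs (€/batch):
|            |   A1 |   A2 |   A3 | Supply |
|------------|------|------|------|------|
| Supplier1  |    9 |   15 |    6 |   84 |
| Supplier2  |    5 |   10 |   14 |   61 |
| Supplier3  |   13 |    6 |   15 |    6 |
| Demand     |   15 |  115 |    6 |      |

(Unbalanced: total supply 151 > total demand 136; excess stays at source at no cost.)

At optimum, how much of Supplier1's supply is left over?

An optimal plan:
  Supplier1→A1: 15 × €9 = €135
  Supplier1→A2: 48 × €15 = €720
  Supplier1→A3: 6 × €6 = €36
  Supplier2→A2: 61 × €10 = €610
  Supplier3→A2: 6 × €6 = €36
Total cost = €1537.
Supplier1 ships 69 of its 84, leaving 15.

15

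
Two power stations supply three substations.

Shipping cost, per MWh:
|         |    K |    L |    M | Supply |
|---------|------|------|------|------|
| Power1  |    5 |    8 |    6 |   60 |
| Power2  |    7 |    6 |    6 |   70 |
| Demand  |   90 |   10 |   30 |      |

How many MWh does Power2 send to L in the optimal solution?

Optimal shipments:
  Power1→K: 60 × 5 = 300
  Power2→K: 30 × 7 = 210
  Power2→L: 10 × 6 = 60
  Power2→M: 30 × 6 = 180
Total cost = 750.
So Power2→L carries 10 MWh.

10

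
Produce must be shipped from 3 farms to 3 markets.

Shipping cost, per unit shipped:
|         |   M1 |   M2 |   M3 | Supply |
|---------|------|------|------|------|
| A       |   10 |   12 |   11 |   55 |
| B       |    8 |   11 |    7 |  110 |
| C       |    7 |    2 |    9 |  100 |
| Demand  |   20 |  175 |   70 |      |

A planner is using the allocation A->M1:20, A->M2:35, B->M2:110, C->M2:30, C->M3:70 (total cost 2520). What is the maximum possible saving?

790

Current plan cost = 20·10 + 35·12 + 110·11 + 30·2 + 70·9 = 2520.
Optimal plan:
  A->M2: 55 × 12 = 660
  B->M1: 20 × 8 = 160
  B->M2: 20 × 11 = 220
  B->M3: 70 × 7 = 490
  C->M2: 100 × 2 = 200
Optimal cost = 1730.
Saving = 2520 − 1730 = 790.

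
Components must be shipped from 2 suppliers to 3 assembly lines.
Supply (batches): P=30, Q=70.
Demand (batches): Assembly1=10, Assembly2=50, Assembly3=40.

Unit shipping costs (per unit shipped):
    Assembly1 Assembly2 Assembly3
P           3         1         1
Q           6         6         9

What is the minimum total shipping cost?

480

One minimum-cost allocation:
  P–Assembly3: 30 × 1 = 30
  Q–Assembly1: 10 × 6 = 60
  Q–Assembly2: 50 × 6 = 300
  Q–Assembly3: 10 × 9 = 90
Total = 30 + 60 + 300 + 90 = 480.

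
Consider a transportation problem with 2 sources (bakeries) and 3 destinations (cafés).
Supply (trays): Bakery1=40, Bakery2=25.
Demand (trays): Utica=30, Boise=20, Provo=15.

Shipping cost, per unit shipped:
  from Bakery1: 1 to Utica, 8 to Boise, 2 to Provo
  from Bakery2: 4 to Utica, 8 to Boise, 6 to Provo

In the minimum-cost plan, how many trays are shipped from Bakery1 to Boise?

Solving gives:
  Bakery1→Utica: 25 × 1 = 25
  Bakery1→Provo: 15 × 2 = 30
  Bakery2→Utica: 5 × 4 = 20
  Bakery2→Boise: 20 × 8 = 160
Total cost = 235.
The route Bakery1→Boise is not used.

0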